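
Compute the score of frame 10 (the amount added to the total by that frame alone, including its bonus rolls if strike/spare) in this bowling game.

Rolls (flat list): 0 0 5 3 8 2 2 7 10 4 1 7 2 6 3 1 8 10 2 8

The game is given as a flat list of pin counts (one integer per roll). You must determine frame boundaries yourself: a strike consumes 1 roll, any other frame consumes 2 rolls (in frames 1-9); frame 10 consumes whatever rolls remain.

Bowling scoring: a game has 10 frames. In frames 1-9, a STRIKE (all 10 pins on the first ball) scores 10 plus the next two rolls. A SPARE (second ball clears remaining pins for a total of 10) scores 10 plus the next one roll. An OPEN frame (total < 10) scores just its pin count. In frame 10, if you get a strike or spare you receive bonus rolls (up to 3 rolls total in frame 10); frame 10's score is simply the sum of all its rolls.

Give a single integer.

Frame 1: OPEN (0+0=0). Cumulative: 0
Frame 2: OPEN (5+3=8). Cumulative: 8
Frame 3: SPARE (8+2=10). 10 + next roll (2) = 12. Cumulative: 20
Frame 4: OPEN (2+7=9). Cumulative: 29
Frame 5: STRIKE. 10 + next two rolls (4+1) = 15. Cumulative: 44
Frame 6: OPEN (4+1=5). Cumulative: 49
Frame 7: OPEN (7+2=9). Cumulative: 58
Frame 8: OPEN (6+3=9). Cumulative: 67
Frame 9: OPEN (1+8=9). Cumulative: 76
Frame 10: STRIKE. Sum of all frame-10 rolls (10+2+8) = 20. Cumulative: 96

Answer: 20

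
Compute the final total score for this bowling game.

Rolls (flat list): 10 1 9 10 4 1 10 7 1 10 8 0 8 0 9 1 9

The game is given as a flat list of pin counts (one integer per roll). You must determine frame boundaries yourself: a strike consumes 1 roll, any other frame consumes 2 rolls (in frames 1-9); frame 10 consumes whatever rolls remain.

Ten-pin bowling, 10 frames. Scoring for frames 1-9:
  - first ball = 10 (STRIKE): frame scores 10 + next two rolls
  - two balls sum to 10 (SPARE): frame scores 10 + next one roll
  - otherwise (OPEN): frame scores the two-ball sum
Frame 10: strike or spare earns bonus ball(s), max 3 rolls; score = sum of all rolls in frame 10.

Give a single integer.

Answer: 139

Derivation:
Frame 1: STRIKE. 10 + next two rolls (1+9) = 20. Cumulative: 20
Frame 2: SPARE (1+9=10). 10 + next roll (10) = 20. Cumulative: 40
Frame 3: STRIKE. 10 + next two rolls (4+1) = 15. Cumulative: 55
Frame 4: OPEN (4+1=5). Cumulative: 60
Frame 5: STRIKE. 10 + next two rolls (7+1) = 18. Cumulative: 78
Frame 6: OPEN (7+1=8). Cumulative: 86
Frame 7: STRIKE. 10 + next two rolls (8+0) = 18. Cumulative: 104
Frame 8: OPEN (8+0=8). Cumulative: 112
Frame 9: OPEN (8+0=8). Cumulative: 120
Frame 10: SPARE. Sum of all frame-10 rolls (9+1+9) = 19. Cumulative: 139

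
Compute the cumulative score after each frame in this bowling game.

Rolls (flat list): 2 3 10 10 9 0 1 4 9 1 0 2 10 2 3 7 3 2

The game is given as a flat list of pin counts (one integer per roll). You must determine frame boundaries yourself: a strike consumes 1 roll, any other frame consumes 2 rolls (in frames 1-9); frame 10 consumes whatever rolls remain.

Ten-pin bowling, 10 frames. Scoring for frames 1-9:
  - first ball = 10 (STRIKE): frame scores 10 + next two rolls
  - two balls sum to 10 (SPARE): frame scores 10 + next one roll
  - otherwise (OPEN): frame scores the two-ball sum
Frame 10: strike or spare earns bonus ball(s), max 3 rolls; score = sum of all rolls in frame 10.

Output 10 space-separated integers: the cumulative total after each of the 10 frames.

Answer: 5 34 53 62 67 77 79 94 99 111

Derivation:
Frame 1: OPEN (2+3=5). Cumulative: 5
Frame 2: STRIKE. 10 + next two rolls (10+9) = 29. Cumulative: 34
Frame 3: STRIKE. 10 + next two rolls (9+0) = 19. Cumulative: 53
Frame 4: OPEN (9+0=9). Cumulative: 62
Frame 5: OPEN (1+4=5). Cumulative: 67
Frame 6: SPARE (9+1=10). 10 + next roll (0) = 10. Cumulative: 77
Frame 7: OPEN (0+2=2). Cumulative: 79
Frame 8: STRIKE. 10 + next two rolls (2+3) = 15. Cumulative: 94
Frame 9: OPEN (2+3=5). Cumulative: 99
Frame 10: SPARE. Sum of all frame-10 rolls (7+3+2) = 12. Cumulative: 111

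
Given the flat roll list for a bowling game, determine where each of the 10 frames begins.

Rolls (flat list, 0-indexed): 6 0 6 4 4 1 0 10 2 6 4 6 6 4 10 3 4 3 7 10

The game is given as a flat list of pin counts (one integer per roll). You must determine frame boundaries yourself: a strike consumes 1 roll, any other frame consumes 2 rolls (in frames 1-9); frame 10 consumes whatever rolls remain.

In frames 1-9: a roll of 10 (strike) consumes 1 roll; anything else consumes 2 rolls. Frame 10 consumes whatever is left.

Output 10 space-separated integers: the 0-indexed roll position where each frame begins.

Answer: 0 2 4 6 8 10 12 14 15 17

Derivation:
Frame 1 starts at roll index 0: rolls=6,0 (sum=6), consumes 2 rolls
Frame 2 starts at roll index 2: rolls=6,4 (sum=10), consumes 2 rolls
Frame 3 starts at roll index 4: rolls=4,1 (sum=5), consumes 2 rolls
Frame 4 starts at roll index 6: rolls=0,10 (sum=10), consumes 2 rolls
Frame 5 starts at roll index 8: rolls=2,6 (sum=8), consumes 2 rolls
Frame 6 starts at roll index 10: rolls=4,6 (sum=10), consumes 2 rolls
Frame 7 starts at roll index 12: rolls=6,4 (sum=10), consumes 2 rolls
Frame 8 starts at roll index 14: roll=10 (strike), consumes 1 roll
Frame 9 starts at roll index 15: rolls=3,4 (sum=7), consumes 2 rolls
Frame 10 starts at roll index 17: 3 remaining rolls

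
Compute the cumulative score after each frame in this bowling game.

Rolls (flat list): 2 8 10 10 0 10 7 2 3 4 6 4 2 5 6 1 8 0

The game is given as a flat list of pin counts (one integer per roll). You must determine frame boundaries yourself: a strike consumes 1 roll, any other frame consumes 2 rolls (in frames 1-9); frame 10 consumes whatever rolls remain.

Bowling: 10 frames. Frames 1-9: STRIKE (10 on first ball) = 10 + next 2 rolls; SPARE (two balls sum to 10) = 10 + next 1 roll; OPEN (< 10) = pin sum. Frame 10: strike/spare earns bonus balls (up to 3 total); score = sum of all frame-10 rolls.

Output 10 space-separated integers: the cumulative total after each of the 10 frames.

Answer: 20 40 60 77 86 93 105 112 119 127

Derivation:
Frame 1: SPARE (2+8=10). 10 + next roll (10) = 20. Cumulative: 20
Frame 2: STRIKE. 10 + next two rolls (10+0) = 20. Cumulative: 40
Frame 3: STRIKE. 10 + next two rolls (0+10) = 20. Cumulative: 60
Frame 4: SPARE (0+10=10). 10 + next roll (7) = 17. Cumulative: 77
Frame 5: OPEN (7+2=9). Cumulative: 86
Frame 6: OPEN (3+4=7). Cumulative: 93
Frame 7: SPARE (6+4=10). 10 + next roll (2) = 12. Cumulative: 105
Frame 8: OPEN (2+5=7). Cumulative: 112
Frame 9: OPEN (6+1=7). Cumulative: 119
Frame 10: OPEN. Sum of all frame-10 rolls (8+0) = 8. Cumulative: 127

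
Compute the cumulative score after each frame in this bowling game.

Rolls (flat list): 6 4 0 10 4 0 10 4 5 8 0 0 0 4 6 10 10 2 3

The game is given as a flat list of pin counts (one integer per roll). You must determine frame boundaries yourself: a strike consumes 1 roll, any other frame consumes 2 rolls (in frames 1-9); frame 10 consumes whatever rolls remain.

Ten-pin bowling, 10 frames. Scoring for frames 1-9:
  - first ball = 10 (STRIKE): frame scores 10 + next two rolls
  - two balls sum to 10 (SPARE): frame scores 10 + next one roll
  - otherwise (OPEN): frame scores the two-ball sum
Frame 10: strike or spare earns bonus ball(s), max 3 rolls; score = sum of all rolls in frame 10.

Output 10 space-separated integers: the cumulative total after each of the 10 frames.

Answer: 10 24 28 47 56 64 64 84 106 121

Derivation:
Frame 1: SPARE (6+4=10). 10 + next roll (0) = 10. Cumulative: 10
Frame 2: SPARE (0+10=10). 10 + next roll (4) = 14. Cumulative: 24
Frame 3: OPEN (4+0=4). Cumulative: 28
Frame 4: STRIKE. 10 + next two rolls (4+5) = 19. Cumulative: 47
Frame 5: OPEN (4+5=9). Cumulative: 56
Frame 6: OPEN (8+0=8). Cumulative: 64
Frame 7: OPEN (0+0=0). Cumulative: 64
Frame 8: SPARE (4+6=10). 10 + next roll (10) = 20. Cumulative: 84
Frame 9: STRIKE. 10 + next two rolls (10+2) = 22. Cumulative: 106
Frame 10: STRIKE. Sum of all frame-10 rolls (10+2+3) = 15. Cumulative: 121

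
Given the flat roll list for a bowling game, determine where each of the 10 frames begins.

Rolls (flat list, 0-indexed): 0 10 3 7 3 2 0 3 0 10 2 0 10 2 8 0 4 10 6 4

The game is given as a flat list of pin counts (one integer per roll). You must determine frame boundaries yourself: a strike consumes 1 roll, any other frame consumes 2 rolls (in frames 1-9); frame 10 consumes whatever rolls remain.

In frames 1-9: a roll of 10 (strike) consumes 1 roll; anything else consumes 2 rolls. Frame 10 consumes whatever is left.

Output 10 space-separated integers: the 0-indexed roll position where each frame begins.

Frame 1 starts at roll index 0: rolls=0,10 (sum=10), consumes 2 rolls
Frame 2 starts at roll index 2: rolls=3,7 (sum=10), consumes 2 rolls
Frame 3 starts at roll index 4: rolls=3,2 (sum=5), consumes 2 rolls
Frame 4 starts at roll index 6: rolls=0,3 (sum=3), consumes 2 rolls
Frame 5 starts at roll index 8: rolls=0,10 (sum=10), consumes 2 rolls
Frame 6 starts at roll index 10: rolls=2,0 (sum=2), consumes 2 rolls
Frame 7 starts at roll index 12: roll=10 (strike), consumes 1 roll
Frame 8 starts at roll index 13: rolls=2,8 (sum=10), consumes 2 rolls
Frame 9 starts at roll index 15: rolls=0,4 (sum=4), consumes 2 rolls
Frame 10 starts at roll index 17: 3 remaining rolls

Answer: 0 2 4 6 8 10 12 13 15 17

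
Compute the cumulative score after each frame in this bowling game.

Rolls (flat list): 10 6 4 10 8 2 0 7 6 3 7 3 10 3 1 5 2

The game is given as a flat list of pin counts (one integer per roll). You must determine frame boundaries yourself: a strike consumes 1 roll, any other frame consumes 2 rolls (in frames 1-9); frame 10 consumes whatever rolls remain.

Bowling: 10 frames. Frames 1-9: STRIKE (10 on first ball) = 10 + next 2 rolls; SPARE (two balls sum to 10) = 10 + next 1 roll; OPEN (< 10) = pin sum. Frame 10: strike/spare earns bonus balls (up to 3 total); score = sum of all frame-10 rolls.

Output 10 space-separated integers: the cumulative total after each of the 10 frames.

Answer: 20 40 60 70 77 86 106 120 124 131

Derivation:
Frame 1: STRIKE. 10 + next two rolls (6+4) = 20. Cumulative: 20
Frame 2: SPARE (6+4=10). 10 + next roll (10) = 20. Cumulative: 40
Frame 3: STRIKE. 10 + next two rolls (8+2) = 20. Cumulative: 60
Frame 4: SPARE (8+2=10). 10 + next roll (0) = 10. Cumulative: 70
Frame 5: OPEN (0+7=7). Cumulative: 77
Frame 6: OPEN (6+3=9). Cumulative: 86
Frame 7: SPARE (7+3=10). 10 + next roll (10) = 20. Cumulative: 106
Frame 8: STRIKE. 10 + next two rolls (3+1) = 14. Cumulative: 120
Frame 9: OPEN (3+1=4). Cumulative: 124
Frame 10: OPEN. Sum of all frame-10 rolls (5+2) = 7. Cumulative: 131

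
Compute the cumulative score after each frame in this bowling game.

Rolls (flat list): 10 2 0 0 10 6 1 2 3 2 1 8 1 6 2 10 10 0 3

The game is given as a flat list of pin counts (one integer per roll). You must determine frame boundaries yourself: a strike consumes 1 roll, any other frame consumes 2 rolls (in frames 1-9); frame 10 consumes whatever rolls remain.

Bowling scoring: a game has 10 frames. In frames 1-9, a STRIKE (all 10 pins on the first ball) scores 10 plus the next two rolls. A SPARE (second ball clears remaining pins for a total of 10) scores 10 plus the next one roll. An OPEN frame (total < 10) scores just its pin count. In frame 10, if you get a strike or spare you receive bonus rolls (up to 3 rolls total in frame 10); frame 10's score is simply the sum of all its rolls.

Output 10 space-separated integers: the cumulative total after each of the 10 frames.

Frame 1: STRIKE. 10 + next two rolls (2+0) = 12. Cumulative: 12
Frame 2: OPEN (2+0=2). Cumulative: 14
Frame 3: SPARE (0+10=10). 10 + next roll (6) = 16. Cumulative: 30
Frame 4: OPEN (6+1=7). Cumulative: 37
Frame 5: OPEN (2+3=5). Cumulative: 42
Frame 6: OPEN (2+1=3). Cumulative: 45
Frame 7: OPEN (8+1=9). Cumulative: 54
Frame 8: OPEN (6+2=8). Cumulative: 62
Frame 9: STRIKE. 10 + next two rolls (10+0) = 20. Cumulative: 82
Frame 10: STRIKE. Sum of all frame-10 rolls (10+0+3) = 13. Cumulative: 95

Answer: 12 14 30 37 42 45 54 62 82 95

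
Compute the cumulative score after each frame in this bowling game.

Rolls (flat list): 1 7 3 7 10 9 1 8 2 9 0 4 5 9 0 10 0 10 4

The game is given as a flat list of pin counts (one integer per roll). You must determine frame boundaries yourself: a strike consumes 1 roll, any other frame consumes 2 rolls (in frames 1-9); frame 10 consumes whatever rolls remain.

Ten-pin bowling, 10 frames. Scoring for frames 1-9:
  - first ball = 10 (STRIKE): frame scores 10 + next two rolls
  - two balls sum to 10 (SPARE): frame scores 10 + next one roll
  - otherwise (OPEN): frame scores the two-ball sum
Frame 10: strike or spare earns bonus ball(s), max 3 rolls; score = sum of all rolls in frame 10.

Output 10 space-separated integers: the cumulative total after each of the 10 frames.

Frame 1: OPEN (1+7=8). Cumulative: 8
Frame 2: SPARE (3+7=10). 10 + next roll (10) = 20. Cumulative: 28
Frame 3: STRIKE. 10 + next two rolls (9+1) = 20. Cumulative: 48
Frame 4: SPARE (9+1=10). 10 + next roll (8) = 18. Cumulative: 66
Frame 5: SPARE (8+2=10). 10 + next roll (9) = 19. Cumulative: 85
Frame 6: OPEN (9+0=9). Cumulative: 94
Frame 7: OPEN (4+5=9). Cumulative: 103
Frame 8: OPEN (9+0=9). Cumulative: 112
Frame 9: STRIKE. 10 + next two rolls (0+10) = 20. Cumulative: 132
Frame 10: SPARE. Sum of all frame-10 rolls (0+10+4) = 14. Cumulative: 146

Answer: 8 28 48 66 85 94 103 112 132 146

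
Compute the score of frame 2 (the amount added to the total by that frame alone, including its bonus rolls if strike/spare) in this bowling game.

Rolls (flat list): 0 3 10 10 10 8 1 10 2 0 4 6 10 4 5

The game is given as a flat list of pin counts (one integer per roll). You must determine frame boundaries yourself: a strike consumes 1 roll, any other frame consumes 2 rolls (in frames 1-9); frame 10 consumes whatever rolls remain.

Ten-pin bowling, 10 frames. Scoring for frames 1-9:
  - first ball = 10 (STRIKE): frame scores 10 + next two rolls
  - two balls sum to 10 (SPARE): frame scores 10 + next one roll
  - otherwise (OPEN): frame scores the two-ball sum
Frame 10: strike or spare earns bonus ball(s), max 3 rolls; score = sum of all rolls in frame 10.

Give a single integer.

Frame 1: OPEN (0+3=3). Cumulative: 3
Frame 2: STRIKE. 10 + next two rolls (10+10) = 30. Cumulative: 33
Frame 3: STRIKE. 10 + next two rolls (10+8) = 28. Cumulative: 61
Frame 4: STRIKE. 10 + next two rolls (8+1) = 19. Cumulative: 80

Answer: 30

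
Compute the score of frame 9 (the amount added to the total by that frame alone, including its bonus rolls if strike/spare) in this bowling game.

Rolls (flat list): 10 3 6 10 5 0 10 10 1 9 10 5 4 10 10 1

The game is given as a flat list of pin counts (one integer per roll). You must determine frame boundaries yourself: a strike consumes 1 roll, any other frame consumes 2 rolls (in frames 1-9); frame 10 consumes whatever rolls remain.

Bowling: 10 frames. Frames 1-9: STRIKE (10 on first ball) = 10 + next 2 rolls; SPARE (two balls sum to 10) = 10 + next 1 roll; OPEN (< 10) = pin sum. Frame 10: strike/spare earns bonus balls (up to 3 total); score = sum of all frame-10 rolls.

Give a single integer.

Answer: 9

Derivation:
Frame 1: STRIKE. 10 + next two rolls (3+6) = 19. Cumulative: 19
Frame 2: OPEN (3+6=9). Cumulative: 28
Frame 3: STRIKE. 10 + next two rolls (5+0) = 15. Cumulative: 43
Frame 4: OPEN (5+0=5). Cumulative: 48
Frame 5: STRIKE. 10 + next two rolls (10+1) = 21. Cumulative: 69
Frame 6: STRIKE. 10 + next two rolls (1+9) = 20. Cumulative: 89
Frame 7: SPARE (1+9=10). 10 + next roll (10) = 20. Cumulative: 109
Frame 8: STRIKE. 10 + next two rolls (5+4) = 19. Cumulative: 128
Frame 9: OPEN (5+4=9). Cumulative: 137
Frame 10: STRIKE. Sum of all frame-10 rolls (10+10+1) = 21. Cumulative: 158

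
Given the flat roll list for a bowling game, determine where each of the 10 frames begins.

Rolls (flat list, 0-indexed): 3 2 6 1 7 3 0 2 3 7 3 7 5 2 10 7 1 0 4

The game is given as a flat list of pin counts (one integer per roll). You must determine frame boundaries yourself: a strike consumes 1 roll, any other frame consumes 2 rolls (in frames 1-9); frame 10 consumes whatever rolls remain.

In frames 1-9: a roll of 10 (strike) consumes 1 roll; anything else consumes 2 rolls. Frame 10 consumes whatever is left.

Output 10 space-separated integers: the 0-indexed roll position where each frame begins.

Frame 1 starts at roll index 0: rolls=3,2 (sum=5), consumes 2 rolls
Frame 2 starts at roll index 2: rolls=6,1 (sum=7), consumes 2 rolls
Frame 3 starts at roll index 4: rolls=7,3 (sum=10), consumes 2 rolls
Frame 4 starts at roll index 6: rolls=0,2 (sum=2), consumes 2 rolls
Frame 5 starts at roll index 8: rolls=3,7 (sum=10), consumes 2 rolls
Frame 6 starts at roll index 10: rolls=3,7 (sum=10), consumes 2 rolls
Frame 7 starts at roll index 12: rolls=5,2 (sum=7), consumes 2 rolls
Frame 8 starts at roll index 14: roll=10 (strike), consumes 1 roll
Frame 9 starts at roll index 15: rolls=7,1 (sum=8), consumes 2 rolls
Frame 10 starts at roll index 17: 2 remaining rolls

Answer: 0 2 4 6 8 10 12 14 15 17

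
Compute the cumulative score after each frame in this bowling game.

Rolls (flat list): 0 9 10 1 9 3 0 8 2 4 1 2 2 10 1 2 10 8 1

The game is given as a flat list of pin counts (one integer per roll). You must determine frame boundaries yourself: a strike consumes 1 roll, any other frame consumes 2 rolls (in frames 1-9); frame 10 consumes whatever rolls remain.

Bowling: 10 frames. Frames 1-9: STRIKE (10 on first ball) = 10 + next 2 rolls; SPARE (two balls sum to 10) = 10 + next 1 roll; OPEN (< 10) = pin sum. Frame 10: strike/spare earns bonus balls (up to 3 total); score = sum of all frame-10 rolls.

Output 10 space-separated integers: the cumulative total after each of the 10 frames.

Answer: 9 29 42 45 59 64 68 81 84 103

Derivation:
Frame 1: OPEN (0+9=9). Cumulative: 9
Frame 2: STRIKE. 10 + next two rolls (1+9) = 20. Cumulative: 29
Frame 3: SPARE (1+9=10). 10 + next roll (3) = 13. Cumulative: 42
Frame 4: OPEN (3+0=3). Cumulative: 45
Frame 5: SPARE (8+2=10). 10 + next roll (4) = 14. Cumulative: 59
Frame 6: OPEN (4+1=5). Cumulative: 64
Frame 7: OPEN (2+2=4). Cumulative: 68
Frame 8: STRIKE. 10 + next two rolls (1+2) = 13. Cumulative: 81
Frame 9: OPEN (1+2=3). Cumulative: 84
Frame 10: STRIKE. Sum of all frame-10 rolls (10+8+1) = 19. Cumulative: 103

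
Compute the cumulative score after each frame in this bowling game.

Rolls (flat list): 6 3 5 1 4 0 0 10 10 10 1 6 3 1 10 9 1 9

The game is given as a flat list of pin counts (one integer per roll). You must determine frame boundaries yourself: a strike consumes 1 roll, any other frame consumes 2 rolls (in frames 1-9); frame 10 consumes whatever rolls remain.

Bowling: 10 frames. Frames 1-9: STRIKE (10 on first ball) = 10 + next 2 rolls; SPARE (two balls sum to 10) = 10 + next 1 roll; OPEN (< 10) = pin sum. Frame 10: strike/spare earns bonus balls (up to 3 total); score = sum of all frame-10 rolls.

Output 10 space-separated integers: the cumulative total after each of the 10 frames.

Answer: 9 15 19 39 60 77 84 88 108 127

Derivation:
Frame 1: OPEN (6+3=9). Cumulative: 9
Frame 2: OPEN (5+1=6). Cumulative: 15
Frame 3: OPEN (4+0=4). Cumulative: 19
Frame 4: SPARE (0+10=10). 10 + next roll (10) = 20. Cumulative: 39
Frame 5: STRIKE. 10 + next two rolls (10+1) = 21. Cumulative: 60
Frame 6: STRIKE. 10 + next two rolls (1+6) = 17. Cumulative: 77
Frame 7: OPEN (1+6=7). Cumulative: 84
Frame 8: OPEN (3+1=4). Cumulative: 88
Frame 9: STRIKE. 10 + next two rolls (9+1) = 20. Cumulative: 108
Frame 10: SPARE. Sum of all frame-10 rolls (9+1+9) = 19. Cumulative: 127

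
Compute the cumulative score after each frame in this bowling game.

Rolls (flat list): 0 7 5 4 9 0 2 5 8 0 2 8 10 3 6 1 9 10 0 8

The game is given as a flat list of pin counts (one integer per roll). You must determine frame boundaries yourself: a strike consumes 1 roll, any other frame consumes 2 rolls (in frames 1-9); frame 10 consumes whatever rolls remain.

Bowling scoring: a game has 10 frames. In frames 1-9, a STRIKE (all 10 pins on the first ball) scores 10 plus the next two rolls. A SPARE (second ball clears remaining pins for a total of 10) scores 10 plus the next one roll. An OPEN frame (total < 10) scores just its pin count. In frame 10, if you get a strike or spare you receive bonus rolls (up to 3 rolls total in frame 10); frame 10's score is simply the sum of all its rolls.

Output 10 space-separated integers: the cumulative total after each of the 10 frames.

Frame 1: OPEN (0+7=7). Cumulative: 7
Frame 2: OPEN (5+4=9). Cumulative: 16
Frame 3: OPEN (9+0=9). Cumulative: 25
Frame 4: OPEN (2+5=7). Cumulative: 32
Frame 5: OPEN (8+0=8). Cumulative: 40
Frame 6: SPARE (2+8=10). 10 + next roll (10) = 20. Cumulative: 60
Frame 7: STRIKE. 10 + next two rolls (3+6) = 19. Cumulative: 79
Frame 8: OPEN (3+6=9). Cumulative: 88
Frame 9: SPARE (1+9=10). 10 + next roll (10) = 20. Cumulative: 108
Frame 10: STRIKE. Sum of all frame-10 rolls (10+0+8) = 18. Cumulative: 126

Answer: 7 16 25 32 40 60 79 88 108 126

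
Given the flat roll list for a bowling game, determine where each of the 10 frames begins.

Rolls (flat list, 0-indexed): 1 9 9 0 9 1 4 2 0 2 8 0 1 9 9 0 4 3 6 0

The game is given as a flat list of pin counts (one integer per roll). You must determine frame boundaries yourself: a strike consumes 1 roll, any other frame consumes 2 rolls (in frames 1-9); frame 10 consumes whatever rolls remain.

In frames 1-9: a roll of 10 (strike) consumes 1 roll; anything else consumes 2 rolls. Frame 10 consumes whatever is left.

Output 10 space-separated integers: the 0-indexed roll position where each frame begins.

Frame 1 starts at roll index 0: rolls=1,9 (sum=10), consumes 2 rolls
Frame 2 starts at roll index 2: rolls=9,0 (sum=9), consumes 2 rolls
Frame 3 starts at roll index 4: rolls=9,1 (sum=10), consumes 2 rolls
Frame 4 starts at roll index 6: rolls=4,2 (sum=6), consumes 2 rolls
Frame 5 starts at roll index 8: rolls=0,2 (sum=2), consumes 2 rolls
Frame 6 starts at roll index 10: rolls=8,0 (sum=8), consumes 2 rolls
Frame 7 starts at roll index 12: rolls=1,9 (sum=10), consumes 2 rolls
Frame 8 starts at roll index 14: rolls=9,0 (sum=9), consumes 2 rolls
Frame 9 starts at roll index 16: rolls=4,3 (sum=7), consumes 2 rolls
Frame 10 starts at roll index 18: 2 remaining rolls

Answer: 0 2 4 6 8 10 12 14 16 18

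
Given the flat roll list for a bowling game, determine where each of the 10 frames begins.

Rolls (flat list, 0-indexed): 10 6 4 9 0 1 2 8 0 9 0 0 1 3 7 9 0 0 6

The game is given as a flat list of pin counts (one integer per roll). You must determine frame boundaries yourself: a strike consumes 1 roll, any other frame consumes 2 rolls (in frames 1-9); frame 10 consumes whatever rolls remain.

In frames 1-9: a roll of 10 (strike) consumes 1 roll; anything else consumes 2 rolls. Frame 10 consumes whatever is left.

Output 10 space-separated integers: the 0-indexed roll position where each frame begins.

Frame 1 starts at roll index 0: roll=10 (strike), consumes 1 roll
Frame 2 starts at roll index 1: rolls=6,4 (sum=10), consumes 2 rolls
Frame 3 starts at roll index 3: rolls=9,0 (sum=9), consumes 2 rolls
Frame 4 starts at roll index 5: rolls=1,2 (sum=3), consumes 2 rolls
Frame 5 starts at roll index 7: rolls=8,0 (sum=8), consumes 2 rolls
Frame 6 starts at roll index 9: rolls=9,0 (sum=9), consumes 2 rolls
Frame 7 starts at roll index 11: rolls=0,1 (sum=1), consumes 2 rolls
Frame 8 starts at roll index 13: rolls=3,7 (sum=10), consumes 2 rolls
Frame 9 starts at roll index 15: rolls=9,0 (sum=9), consumes 2 rolls
Frame 10 starts at roll index 17: 2 remaining rolls

Answer: 0 1 3 5 7 9 11 13 15 17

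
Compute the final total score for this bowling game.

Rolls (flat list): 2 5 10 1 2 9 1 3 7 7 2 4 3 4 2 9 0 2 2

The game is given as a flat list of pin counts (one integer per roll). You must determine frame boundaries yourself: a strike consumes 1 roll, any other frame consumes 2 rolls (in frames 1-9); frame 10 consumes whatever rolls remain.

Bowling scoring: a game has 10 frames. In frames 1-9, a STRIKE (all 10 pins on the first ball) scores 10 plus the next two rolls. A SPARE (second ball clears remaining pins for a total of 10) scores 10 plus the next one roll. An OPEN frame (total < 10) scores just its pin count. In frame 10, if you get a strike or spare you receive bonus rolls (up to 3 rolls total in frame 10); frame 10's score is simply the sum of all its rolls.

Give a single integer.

Answer: 88

Derivation:
Frame 1: OPEN (2+5=7). Cumulative: 7
Frame 2: STRIKE. 10 + next two rolls (1+2) = 13. Cumulative: 20
Frame 3: OPEN (1+2=3). Cumulative: 23
Frame 4: SPARE (9+1=10). 10 + next roll (3) = 13. Cumulative: 36
Frame 5: SPARE (3+7=10). 10 + next roll (7) = 17. Cumulative: 53
Frame 6: OPEN (7+2=9). Cumulative: 62
Frame 7: OPEN (4+3=7). Cumulative: 69
Frame 8: OPEN (4+2=6). Cumulative: 75
Frame 9: OPEN (9+0=9). Cumulative: 84
Frame 10: OPEN. Sum of all frame-10 rolls (2+2) = 4. Cumulative: 88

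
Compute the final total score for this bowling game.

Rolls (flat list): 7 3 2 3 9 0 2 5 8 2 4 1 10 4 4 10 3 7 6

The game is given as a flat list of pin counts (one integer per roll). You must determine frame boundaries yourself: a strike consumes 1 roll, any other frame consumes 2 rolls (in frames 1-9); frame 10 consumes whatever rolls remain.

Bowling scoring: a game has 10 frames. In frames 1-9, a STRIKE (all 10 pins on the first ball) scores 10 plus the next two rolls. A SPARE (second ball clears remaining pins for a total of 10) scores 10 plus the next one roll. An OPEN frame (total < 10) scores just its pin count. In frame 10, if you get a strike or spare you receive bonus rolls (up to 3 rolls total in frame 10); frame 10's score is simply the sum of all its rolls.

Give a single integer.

Answer: 114

Derivation:
Frame 1: SPARE (7+3=10). 10 + next roll (2) = 12. Cumulative: 12
Frame 2: OPEN (2+3=5). Cumulative: 17
Frame 3: OPEN (9+0=9). Cumulative: 26
Frame 4: OPEN (2+5=7). Cumulative: 33
Frame 5: SPARE (8+2=10). 10 + next roll (4) = 14. Cumulative: 47
Frame 6: OPEN (4+1=5). Cumulative: 52
Frame 7: STRIKE. 10 + next two rolls (4+4) = 18. Cumulative: 70
Frame 8: OPEN (4+4=8). Cumulative: 78
Frame 9: STRIKE. 10 + next two rolls (3+7) = 20. Cumulative: 98
Frame 10: SPARE. Sum of all frame-10 rolls (3+7+6) = 16. Cumulative: 114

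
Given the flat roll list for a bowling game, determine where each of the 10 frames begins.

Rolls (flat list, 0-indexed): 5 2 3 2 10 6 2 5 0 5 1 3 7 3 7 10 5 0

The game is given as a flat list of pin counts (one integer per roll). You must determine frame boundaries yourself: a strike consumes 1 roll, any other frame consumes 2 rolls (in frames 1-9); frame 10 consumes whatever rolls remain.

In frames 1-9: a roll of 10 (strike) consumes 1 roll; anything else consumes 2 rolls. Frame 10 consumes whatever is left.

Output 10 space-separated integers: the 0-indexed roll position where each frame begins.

Answer: 0 2 4 5 7 9 11 13 15 16

Derivation:
Frame 1 starts at roll index 0: rolls=5,2 (sum=7), consumes 2 rolls
Frame 2 starts at roll index 2: rolls=3,2 (sum=5), consumes 2 rolls
Frame 3 starts at roll index 4: roll=10 (strike), consumes 1 roll
Frame 4 starts at roll index 5: rolls=6,2 (sum=8), consumes 2 rolls
Frame 5 starts at roll index 7: rolls=5,0 (sum=5), consumes 2 rolls
Frame 6 starts at roll index 9: rolls=5,1 (sum=6), consumes 2 rolls
Frame 7 starts at roll index 11: rolls=3,7 (sum=10), consumes 2 rolls
Frame 8 starts at roll index 13: rolls=3,7 (sum=10), consumes 2 rolls
Frame 9 starts at roll index 15: roll=10 (strike), consumes 1 roll
Frame 10 starts at roll index 16: 2 remaining rolls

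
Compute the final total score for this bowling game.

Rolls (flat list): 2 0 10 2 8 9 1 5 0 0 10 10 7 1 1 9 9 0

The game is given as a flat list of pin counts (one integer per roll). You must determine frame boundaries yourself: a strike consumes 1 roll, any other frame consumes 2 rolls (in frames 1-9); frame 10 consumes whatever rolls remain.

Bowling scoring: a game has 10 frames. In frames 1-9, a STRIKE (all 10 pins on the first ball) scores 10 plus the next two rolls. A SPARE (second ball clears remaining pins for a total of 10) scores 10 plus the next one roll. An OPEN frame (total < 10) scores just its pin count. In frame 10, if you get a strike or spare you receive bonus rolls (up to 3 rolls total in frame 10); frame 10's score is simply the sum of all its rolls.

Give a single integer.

Frame 1: OPEN (2+0=2). Cumulative: 2
Frame 2: STRIKE. 10 + next two rolls (2+8) = 20. Cumulative: 22
Frame 3: SPARE (2+8=10). 10 + next roll (9) = 19. Cumulative: 41
Frame 4: SPARE (9+1=10). 10 + next roll (5) = 15. Cumulative: 56
Frame 5: OPEN (5+0=5). Cumulative: 61
Frame 6: SPARE (0+10=10). 10 + next roll (10) = 20. Cumulative: 81
Frame 7: STRIKE. 10 + next two rolls (7+1) = 18. Cumulative: 99
Frame 8: OPEN (7+1=8). Cumulative: 107
Frame 9: SPARE (1+9=10). 10 + next roll (9) = 19. Cumulative: 126
Frame 10: OPEN. Sum of all frame-10 rolls (9+0) = 9. Cumulative: 135

Answer: 135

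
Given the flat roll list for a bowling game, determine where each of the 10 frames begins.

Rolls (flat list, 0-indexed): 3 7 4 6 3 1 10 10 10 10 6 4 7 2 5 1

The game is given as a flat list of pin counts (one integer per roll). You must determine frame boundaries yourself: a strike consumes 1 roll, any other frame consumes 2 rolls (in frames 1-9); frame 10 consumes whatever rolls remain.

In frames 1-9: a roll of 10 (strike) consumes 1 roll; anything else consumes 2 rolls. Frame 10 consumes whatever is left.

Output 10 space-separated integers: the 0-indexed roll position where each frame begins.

Frame 1 starts at roll index 0: rolls=3,7 (sum=10), consumes 2 rolls
Frame 2 starts at roll index 2: rolls=4,6 (sum=10), consumes 2 rolls
Frame 3 starts at roll index 4: rolls=3,1 (sum=4), consumes 2 rolls
Frame 4 starts at roll index 6: roll=10 (strike), consumes 1 roll
Frame 5 starts at roll index 7: roll=10 (strike), consumes 1 roll
Frame 6 starts at roll index 8: roll=10 (strike), consumes 1 roll
Frame 7 starts at roll index 9: roll=10 (strike), consumes 1 roll
Frame 8 starts at roll index 10: rolls=6,4 (sum=10), consumes 2 rolls
Frame 9 starts at roll index 12: rolls=7,2 (sum=9), consumes 2 rolls
Frame 10 starts at roll index 14: 2 remaining rolls

Answer: 0 2 4 6 7 8 9 10 12 14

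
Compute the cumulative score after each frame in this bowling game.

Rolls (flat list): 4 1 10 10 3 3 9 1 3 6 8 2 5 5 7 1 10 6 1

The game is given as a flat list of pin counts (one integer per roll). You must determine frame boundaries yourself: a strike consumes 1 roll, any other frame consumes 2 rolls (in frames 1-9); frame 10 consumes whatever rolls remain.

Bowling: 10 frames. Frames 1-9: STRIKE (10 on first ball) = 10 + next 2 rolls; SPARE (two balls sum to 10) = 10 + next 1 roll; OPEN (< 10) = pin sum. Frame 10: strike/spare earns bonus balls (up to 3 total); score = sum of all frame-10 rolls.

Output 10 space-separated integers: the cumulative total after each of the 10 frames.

Frame 1: OPEN (4+1=5). Cumulative: 5
Frame 2: STRIKE. 10 + next two rolls (10+3) = 23. Cumulative: 28
Frame 3: STRIKE. 10 + next two rolls (3+3) = 16. Cumulative: 44
Frame 4: OPEN (3+3=6). Cumulative: 50
Frame 5: SPARE (9+1=10). 10 + next roll (3) = 13. Cumulative: 63
Frame 6: OPEN (3+6=9). Cumulative: 72
Frame 7: SPARE (8+2=10). 10 + next roll (5) = 15. Cumulative: 87
Frame 8: SPARE (5+5=10). 10 + next roll (7) = 17. Cumulative: 104
Frame 9: OPEN (7+1=8). Cumulative: 112
Frame 10: STRIKE. Sum of all frame-10 rolls (10+6+1) = 17. Cumulative: 129

Answer: 5 28 44 50 63 72 87 104 112 129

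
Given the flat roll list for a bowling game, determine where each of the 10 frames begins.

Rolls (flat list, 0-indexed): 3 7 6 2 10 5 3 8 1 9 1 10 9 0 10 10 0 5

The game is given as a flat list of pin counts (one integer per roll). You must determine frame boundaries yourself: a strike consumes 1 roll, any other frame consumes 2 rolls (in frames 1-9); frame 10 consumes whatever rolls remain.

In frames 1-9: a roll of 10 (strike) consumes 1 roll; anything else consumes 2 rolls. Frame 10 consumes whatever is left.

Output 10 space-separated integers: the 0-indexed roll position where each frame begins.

Answer: 0 2 4 5 7 9 11 12 14 15

Derivation:
Frame 1 starts at roll index 0: rolls=3,7 (sum=10), consumes 2 rolls
Frame 2 starts at roll index 2: rolls=6,2 (sum=8), consumes 2 rolls
Frame 3 starts at roll index 4: roll=10 (strike), consumes 1 roll
Frame 4 starts at roll index 5: rolls=5,3 (sum=8), consumes 2 rolls
Frame 5 starts at roll index 7: rolls=8,1 (sum=9), consumes 2 rolls
Frame 6 starts at roll index 9: rolls=9,1 (sum=10), consumes 2 rolls
Frame 7 starts at roll index 11: roll=10 (strike), consumes 1 roll
Frame 8 starts at roll index 12: rolls=9,0 (sum=9), consumes 2 rolls
Frame 9 starts at roll index 14: roll=10 (strike), consumes 1 roll
Frame 10 starts at roll index 15: 3 remaining rolls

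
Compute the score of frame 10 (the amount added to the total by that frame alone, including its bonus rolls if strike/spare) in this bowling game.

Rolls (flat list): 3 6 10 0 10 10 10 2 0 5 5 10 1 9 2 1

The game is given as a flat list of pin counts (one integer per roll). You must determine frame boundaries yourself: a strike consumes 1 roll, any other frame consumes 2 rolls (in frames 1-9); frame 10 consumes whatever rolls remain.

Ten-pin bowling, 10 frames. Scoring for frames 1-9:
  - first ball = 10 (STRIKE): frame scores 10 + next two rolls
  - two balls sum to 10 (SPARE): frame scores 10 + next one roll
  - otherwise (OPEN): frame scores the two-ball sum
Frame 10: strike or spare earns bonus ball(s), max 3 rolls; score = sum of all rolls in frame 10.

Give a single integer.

Answer: 3

Derivation:
Frame 1: OPEN (3+6=9). Cumulative: 9
Frame 2: STRIKE. 10 + next two rolls (0+10) = 20. Cumulative: 29
Frame 3: SPARE (0+10=10). 10 + next roll (10) = 20. Cumulative: 49
Frame 4: STRIKE. 10 + next two rolls (10+2) = 22. Cumulative: 71
Frame 5: STRIKE. 10 + next two rolls (2+0) = 12. Cumulative: 83
Frame 6: OPEN (2+0=2). Cumulative: 85
Frame 7: SPARE (5+5=10). 10 + next roll (10) = 20. Cumulative: 105
Frame 8: STRIKE. 10 + next two rolls (1+9) = 20. Cumulative: 125
Frame 9: SPARE (1+9=10). 10 + next roll (2) = 12. Cumulative: 137
Frame 10: OPEN. Sum of all frame-10 rolls (2+1) = 3. Cumulative: 140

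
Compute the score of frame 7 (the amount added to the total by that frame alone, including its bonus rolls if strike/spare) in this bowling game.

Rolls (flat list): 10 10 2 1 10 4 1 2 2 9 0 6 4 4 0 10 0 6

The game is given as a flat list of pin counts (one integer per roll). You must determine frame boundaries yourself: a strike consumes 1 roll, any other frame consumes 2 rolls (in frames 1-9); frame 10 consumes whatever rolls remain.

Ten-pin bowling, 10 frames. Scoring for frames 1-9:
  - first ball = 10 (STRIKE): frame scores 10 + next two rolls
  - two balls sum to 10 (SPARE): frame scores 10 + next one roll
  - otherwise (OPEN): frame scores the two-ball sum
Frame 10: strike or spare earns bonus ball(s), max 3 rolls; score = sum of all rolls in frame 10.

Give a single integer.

Answer: 9

Derivation:
Frame 1: STRIKE. 10 + next two rolls (10+2) = 22. Cumulative: 22
Frame 2: STRIKE. 10 + next two rolls (2+1) = 13. Cumulative: 35
Frame 3: OPEN (2+1=3). Cumulative: 38
Frame 4: STRIKE. 10 + next two rolls (4+1) = 15. Cumulative: 53
Frame 5: OPEN (4+1=5). Cumulative: 58
Frame 6: OPEN (2+2=4). Cumulative: 62
Frame 7: OPEN (9+0=9). Cumulative: 71
Frame 8: SPARE (6+4=10). 10 + next roll (4) = 14. Cumulative: 85
Frame 9: OPEN (4+0=4). Cumulative: 89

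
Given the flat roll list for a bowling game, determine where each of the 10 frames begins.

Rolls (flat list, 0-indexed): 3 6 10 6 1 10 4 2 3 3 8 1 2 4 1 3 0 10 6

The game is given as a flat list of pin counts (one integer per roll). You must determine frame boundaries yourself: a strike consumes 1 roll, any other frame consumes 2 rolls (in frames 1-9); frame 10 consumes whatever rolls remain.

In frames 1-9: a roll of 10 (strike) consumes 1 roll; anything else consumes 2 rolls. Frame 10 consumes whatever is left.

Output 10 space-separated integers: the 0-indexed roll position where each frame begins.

Answer: 0 2 3 5 6 8 10 12 14 16

Derivation:
Frame 1 starts at roll index 0: rolls=3,6 (sum=9), consumes 2 rolls
Frame 2 starts at roll index 2: roll=10 (strike), consumes 1 roll
Frame 3 starts at roll index 3: rolls=6,1 (sum=7), consumes 2 rolls
Frame 4 starts at roll index 5: roll=10 (strike), consumes 1 roll
Frame 5 starts at roll index 6: rolls=4,2 (sum=6), consumes 2 rolls
Frame 6 starts at roll index 8: rolls=3,3 (sum=6), consumes 2 rolls
Frame 7 starts at roll index 10: rolls=8,1 (sum=9), consumes 2 rolls
Frame 8 starts at roll index 12: rolls=2,4 (sum=6), consumes 2 rolls
Frame 9 starts at roll index 14: rolls=1,3 (sum=4), consumes 2 rolls
Frame 10 starts at roll index 16: 3 remaining rolls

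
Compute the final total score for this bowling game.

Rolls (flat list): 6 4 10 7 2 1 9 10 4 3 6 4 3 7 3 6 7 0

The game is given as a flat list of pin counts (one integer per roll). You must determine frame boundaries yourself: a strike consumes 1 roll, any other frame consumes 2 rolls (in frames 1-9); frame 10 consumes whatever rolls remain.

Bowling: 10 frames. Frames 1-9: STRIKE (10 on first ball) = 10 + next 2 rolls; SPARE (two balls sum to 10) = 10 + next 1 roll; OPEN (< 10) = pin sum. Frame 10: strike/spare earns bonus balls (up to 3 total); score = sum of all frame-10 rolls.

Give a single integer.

Answer: 134

Derivation:
Frame 1: SPARE (6+4=10). 10 + next roll (10) = 20. Cumulative: 20
Frame 2: STRIKE. 10 + next two rolls (7+2) = 19. Cumulative: 39
Frame 3: OPEN (7+2=9). Cumulative: 48
Frame 4: SPARE (1+9=10). 10 + next roll (10) = 20. Cumulative: 68
Frame 5: STRIKE. 10 + next two rolls (4+3) = 17. Cumulative: 85
Frame 6: OPEN (4+3=7). Cumulative: 92
Frame 7: SPARE (6+4=10). 10 + next roll (3) = 13. Cumulative: 105
Frame 8: SPARE (3+7=10). 10 + next roll (3) = 13. Cumulative: 118
Frame 9: OPEN (3+6=9). Cumulative: 127
Frame 10: OPEN. Sum of all frame-10 rolls (7+0) = 7. Cumulative: 134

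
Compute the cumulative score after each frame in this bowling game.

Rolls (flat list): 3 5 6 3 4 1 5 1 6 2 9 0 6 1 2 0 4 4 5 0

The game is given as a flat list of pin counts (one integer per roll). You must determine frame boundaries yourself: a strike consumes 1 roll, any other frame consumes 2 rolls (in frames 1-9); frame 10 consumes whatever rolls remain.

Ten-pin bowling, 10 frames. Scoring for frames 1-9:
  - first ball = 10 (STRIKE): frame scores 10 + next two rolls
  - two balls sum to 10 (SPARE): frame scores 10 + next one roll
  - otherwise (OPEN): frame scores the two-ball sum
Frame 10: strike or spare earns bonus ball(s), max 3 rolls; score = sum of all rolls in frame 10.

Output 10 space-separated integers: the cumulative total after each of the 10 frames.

Answer: 8 17 22 28 36 45 52 54 62 67

Derivation:
Frame 1: OPEN (3+5=8). Cumulative: 8
Frame 2: OPEN (6+3=9). Cumulative: 17
Frame 3: OPEN (4+1=5). Cumulative: 22
Frame 4: OPEN (5+1=6). Cumulative: 28
Frame 5: OPEN (6+2=8). Cumulative: 36
Frame 6: OPEN (9+0=9). Cumulative: 45
Frame 7: OPEN (6+1=7). Cumulative: 52
Frame 8: OPEN (2+0=2). Cumulative: 54
Frame 9: OPEN (4+4=8). Cumulative: 62
Frame 10: OPEN. Sum of all frame-10 rolls (5+0) = 5. Cumulative: 67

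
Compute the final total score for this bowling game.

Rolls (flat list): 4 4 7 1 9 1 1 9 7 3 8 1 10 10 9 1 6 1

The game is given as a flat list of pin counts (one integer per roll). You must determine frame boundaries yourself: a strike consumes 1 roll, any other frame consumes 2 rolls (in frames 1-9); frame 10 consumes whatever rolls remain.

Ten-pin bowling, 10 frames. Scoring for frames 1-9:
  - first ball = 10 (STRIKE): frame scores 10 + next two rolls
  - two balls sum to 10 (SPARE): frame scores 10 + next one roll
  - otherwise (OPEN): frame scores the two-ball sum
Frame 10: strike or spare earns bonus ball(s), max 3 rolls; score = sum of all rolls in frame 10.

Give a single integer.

Answer: 143

Derivation:
Frame 1: OPEN (4+4=8). Cumulative: 8
Frame 2: OPEN (7+1=8). Cumulative: 16
Frame 3: SPARE (9+1=10). 10 + next roll (1) = 11. Cumulative: 27
Frame 4: SPARE (1+9=10). 10 + next roll (7) = 17. Cumulative: 44
Frame 5: SPARE (7+3=10). 10 + next roll (8) = 18. Cumulative: 62
Frame 6: OPEN (8+1=9). Cumulative: 71
Frame 7: STRIKE. 10 + next two rolls (10+9) = 29. Cumulative: 100
Frame 8: STRIKE. 10 + next two rolls (9+1) = 20. Cumulative: 120
Frame 9: SPARE (9+1=10). 10 + next roll (6) = 16. Cumulative: 136
Frame 10: OPEN. Sum of all frame-10 rolls (6+1) = 7. Cumulative: 143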